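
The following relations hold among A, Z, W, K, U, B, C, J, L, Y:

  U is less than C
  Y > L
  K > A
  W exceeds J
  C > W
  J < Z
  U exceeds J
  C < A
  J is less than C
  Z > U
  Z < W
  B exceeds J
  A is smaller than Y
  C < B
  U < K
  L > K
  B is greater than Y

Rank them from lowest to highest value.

The consecutive links are each given: J < U; U < Z; Z < W; W < C; C < A; A < K; K < L; L < Y; Y < B.

J < U < Z < W < C < A < K < L < Y < B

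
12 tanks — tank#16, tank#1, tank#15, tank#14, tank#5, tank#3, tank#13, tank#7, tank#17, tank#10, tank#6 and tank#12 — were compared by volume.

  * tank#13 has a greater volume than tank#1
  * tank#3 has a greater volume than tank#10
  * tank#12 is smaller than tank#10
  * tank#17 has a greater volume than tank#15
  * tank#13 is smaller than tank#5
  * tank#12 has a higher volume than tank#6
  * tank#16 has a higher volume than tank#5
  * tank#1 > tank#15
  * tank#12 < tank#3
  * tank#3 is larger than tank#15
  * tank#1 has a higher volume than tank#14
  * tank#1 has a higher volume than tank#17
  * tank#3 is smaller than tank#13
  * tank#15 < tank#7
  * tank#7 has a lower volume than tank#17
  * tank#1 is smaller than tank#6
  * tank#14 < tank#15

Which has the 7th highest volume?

tank#6

The consecutive relations fix a unique order: tank#14 < tank#15 < tank#7 < tank#17 < tank#1 < tank#6 < tank#12 < tank#10 < tank#3 < tank#13 < tank#5 < tank#16.
The 7th largest is tank#6.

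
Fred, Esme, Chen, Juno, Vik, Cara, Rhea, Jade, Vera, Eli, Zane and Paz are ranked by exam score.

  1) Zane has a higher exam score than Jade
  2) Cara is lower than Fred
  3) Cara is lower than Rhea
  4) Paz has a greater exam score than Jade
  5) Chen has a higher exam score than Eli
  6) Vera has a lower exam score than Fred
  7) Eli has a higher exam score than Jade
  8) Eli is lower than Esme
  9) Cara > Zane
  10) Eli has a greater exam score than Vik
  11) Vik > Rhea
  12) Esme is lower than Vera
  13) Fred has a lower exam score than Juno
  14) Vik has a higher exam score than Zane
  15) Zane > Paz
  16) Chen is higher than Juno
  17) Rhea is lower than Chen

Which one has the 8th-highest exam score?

Rhea

Chaining the given pairs: Jade < Paz < Zane < Cara < Rhea < Vik < Eli < Esme < Vera < Fred < Juno < Chen.
The 8th largest is Rhea.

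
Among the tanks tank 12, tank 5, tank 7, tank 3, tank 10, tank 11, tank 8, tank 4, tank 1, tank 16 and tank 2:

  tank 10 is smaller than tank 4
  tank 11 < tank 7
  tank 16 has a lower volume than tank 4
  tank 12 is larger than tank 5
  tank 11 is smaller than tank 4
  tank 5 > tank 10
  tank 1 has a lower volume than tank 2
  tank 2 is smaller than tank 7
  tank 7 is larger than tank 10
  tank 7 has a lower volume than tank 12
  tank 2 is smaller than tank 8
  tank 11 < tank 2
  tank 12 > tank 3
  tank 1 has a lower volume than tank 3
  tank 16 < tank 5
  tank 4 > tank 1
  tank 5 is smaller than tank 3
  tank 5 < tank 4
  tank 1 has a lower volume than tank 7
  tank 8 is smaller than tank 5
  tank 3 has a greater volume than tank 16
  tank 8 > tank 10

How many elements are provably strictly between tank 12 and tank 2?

4

The relations place tank 2 below tank 12. An element lies strictly between them when it is forced above tank 2 and also forced below tank 12.
Above tank 2: {tank 8, tank 5, tank 4, tank 3, tank 7}. Below tank 12: {tank 11, tank 1, tank 10, tank 16, tank 8, tank 5, tank 3, tank 7}.
Intersection: {tank 8, tank 5, tank 3, tank 7} — 4.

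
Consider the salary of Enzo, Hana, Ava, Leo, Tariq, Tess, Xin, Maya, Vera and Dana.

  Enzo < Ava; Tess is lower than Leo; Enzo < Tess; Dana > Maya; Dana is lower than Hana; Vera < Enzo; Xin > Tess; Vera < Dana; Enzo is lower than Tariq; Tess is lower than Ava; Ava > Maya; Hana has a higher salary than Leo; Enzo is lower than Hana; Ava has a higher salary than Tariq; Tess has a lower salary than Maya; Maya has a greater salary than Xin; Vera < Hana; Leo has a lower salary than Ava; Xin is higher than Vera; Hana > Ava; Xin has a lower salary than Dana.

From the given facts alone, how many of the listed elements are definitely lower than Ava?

The elements the relations force below Ava are Vera, Enzo, Tess, Leo, Tariq, Xin, Maya — no chain reaches any other.
That is 7.

7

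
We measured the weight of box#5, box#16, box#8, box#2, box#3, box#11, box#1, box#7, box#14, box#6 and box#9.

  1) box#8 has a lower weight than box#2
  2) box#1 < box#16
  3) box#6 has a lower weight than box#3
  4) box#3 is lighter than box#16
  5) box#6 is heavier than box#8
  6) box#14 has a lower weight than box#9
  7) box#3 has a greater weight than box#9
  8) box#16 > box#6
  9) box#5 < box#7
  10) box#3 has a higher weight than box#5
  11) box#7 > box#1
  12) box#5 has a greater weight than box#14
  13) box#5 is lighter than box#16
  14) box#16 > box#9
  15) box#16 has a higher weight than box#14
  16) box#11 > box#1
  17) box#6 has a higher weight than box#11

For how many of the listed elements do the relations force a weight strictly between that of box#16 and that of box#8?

Chaining upward from box#8 reaches: box#6, box#2, box#3.
Chaining downward from box#16 reaches: box#14, box#5, box#9, box#1, box#11, box#6, box#3.
Strictly between box#8 and box#16 are those in both lists: box#6, box#3 — 2 elements.

2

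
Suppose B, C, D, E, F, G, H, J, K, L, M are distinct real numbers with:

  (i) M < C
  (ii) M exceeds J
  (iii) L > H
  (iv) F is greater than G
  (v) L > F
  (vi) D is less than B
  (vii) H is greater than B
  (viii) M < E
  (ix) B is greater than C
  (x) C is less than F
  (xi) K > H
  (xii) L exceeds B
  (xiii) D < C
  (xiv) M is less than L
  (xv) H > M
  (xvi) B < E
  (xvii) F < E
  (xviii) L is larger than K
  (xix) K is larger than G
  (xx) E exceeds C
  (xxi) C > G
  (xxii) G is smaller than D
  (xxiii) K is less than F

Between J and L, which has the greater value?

L

J < M and M < C give J < C.
With C < B: J < M < C < B.
With B < H: J < M < C < B < H.
With H < K: J < M < C < B < H < K.
Then K < F extends the chain to F.
Then F < L extends the chain to L.
So J < L; L is the larger of the two.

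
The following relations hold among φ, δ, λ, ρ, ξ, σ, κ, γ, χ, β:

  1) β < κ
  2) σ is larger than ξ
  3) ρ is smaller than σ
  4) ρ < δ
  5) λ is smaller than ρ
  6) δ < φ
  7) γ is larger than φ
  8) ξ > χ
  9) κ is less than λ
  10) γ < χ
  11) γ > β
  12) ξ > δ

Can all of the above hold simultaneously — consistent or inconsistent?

consistent

Every relation is compatible with β < κ < λ < ρ < δ < φ < γ < χ < ξ < σ; the set is consistent.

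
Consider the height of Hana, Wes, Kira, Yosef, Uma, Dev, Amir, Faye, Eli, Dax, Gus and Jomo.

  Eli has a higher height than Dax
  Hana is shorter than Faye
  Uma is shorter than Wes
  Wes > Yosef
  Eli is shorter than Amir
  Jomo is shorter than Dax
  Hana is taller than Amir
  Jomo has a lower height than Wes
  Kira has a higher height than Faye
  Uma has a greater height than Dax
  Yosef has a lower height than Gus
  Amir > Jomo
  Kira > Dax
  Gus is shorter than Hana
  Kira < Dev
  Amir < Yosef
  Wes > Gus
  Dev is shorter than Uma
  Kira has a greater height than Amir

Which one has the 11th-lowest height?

The consecutive relations fix a unique order: Jomo < Dax < Eli < Amir < Yosef < Gus < Hana < Faye < Kira < Dev < Uma < Wes.
Counting 11 from the smallest end gives Uma.

Uma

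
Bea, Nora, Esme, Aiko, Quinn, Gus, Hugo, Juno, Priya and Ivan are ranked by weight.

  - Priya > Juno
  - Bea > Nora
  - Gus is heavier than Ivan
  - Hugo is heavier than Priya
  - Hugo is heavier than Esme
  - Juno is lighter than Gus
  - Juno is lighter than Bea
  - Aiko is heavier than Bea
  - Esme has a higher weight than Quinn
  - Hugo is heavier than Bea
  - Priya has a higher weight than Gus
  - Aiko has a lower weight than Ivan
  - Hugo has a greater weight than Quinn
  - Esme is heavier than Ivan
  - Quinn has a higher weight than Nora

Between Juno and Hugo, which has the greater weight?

Link the given pairs in sequence: Juno < Bea; Bea < Aiko; Aiko < Ivan; Ivan < Gus; Gus < Priya; Priya < Hugo.
Chaining these gives Juno < Bea < Aiko < Ivan < Gus < Priya < Hugo.
So Juno < Hugo; Hugo is the heavier of the two.

Hugo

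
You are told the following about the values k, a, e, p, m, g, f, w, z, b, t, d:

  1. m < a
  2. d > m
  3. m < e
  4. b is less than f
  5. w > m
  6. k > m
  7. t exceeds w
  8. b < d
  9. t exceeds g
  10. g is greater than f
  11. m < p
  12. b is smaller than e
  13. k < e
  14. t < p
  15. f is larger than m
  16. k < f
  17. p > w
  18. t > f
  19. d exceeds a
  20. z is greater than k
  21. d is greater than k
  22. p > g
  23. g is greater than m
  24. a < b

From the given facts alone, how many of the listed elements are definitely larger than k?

7

The elements the relations force above k are f, d, g, t, p, e, z — no chain reaches any other.
That is 7.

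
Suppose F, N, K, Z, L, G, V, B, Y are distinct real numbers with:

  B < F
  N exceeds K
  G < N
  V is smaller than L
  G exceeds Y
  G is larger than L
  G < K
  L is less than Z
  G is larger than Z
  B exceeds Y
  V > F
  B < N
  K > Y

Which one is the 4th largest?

Z

The consecutive relations fix a unique order: Y < B < F < V < L < Z < G < K < N.
The 4th largest is Z.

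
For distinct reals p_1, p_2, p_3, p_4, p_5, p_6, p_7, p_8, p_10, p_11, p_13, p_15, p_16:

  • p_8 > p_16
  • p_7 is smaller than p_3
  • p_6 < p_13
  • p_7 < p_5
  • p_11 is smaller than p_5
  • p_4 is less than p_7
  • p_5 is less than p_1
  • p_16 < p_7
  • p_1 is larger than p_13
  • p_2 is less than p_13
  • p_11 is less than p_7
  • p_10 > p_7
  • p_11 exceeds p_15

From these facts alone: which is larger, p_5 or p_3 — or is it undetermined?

Following every chain through p_5: above p_5 we get p_1; below p_5 we get p_15, p_4, p_16, p_11, p_7.
p_3 is not reached, and no chain runs the other way from p_3 to p_5.
So the given relations leave the order of p_5 and p_3 undetermined.

undetermined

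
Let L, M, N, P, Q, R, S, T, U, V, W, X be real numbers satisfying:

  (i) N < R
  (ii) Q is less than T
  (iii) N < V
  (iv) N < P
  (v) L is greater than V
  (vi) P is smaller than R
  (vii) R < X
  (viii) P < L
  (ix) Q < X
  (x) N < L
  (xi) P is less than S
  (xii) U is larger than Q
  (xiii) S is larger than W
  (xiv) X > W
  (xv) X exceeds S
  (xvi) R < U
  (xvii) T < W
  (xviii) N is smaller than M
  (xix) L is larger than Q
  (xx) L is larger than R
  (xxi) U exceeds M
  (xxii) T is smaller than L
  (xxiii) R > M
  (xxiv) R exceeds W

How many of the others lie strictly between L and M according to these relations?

The relations place M below L. An element lies strictly between them when it is forced above M and also forced below L.
Above M: {R, X, U}. Below L: {Q, T, N, W, P, R, V}.
Intersection: {R} — 1.

1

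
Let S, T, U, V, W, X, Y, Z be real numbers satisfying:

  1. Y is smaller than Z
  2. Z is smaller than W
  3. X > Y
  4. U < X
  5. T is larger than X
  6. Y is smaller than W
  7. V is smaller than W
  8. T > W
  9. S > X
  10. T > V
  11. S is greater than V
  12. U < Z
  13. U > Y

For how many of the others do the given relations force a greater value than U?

5

The elements the relations force above U are X, S, Z, W, T — no chain reaches any other.
That is 5.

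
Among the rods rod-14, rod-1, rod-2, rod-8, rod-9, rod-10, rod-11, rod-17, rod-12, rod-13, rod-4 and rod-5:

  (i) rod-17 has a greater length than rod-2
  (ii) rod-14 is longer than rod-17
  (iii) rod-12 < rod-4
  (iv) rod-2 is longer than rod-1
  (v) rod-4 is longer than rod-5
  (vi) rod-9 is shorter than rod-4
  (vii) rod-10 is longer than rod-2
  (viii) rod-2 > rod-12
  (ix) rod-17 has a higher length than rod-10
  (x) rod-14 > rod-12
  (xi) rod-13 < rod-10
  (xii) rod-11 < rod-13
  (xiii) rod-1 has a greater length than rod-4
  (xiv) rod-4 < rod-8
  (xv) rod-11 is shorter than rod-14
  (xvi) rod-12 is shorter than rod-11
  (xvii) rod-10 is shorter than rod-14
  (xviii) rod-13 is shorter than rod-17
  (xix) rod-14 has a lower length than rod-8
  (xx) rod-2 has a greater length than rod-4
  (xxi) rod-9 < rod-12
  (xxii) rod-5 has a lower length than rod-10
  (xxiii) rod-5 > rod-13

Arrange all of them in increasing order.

rod-9 < rod-12 < rod-11 < rod-13 < rod-5 < rod-4 < rod-1 < rod-2 < rod-10 < rod-17 < rod-14 < rod-8

Each adjacent pair is fixed by a given relation: rod-9 < rod-12; rod-12 < rod-11; rod-11 < rod-13; rod-13 < rod-5; rod-5 < rod-4; rod-4 < rod-1; rod-1 < rod-2; rod-2 < rod-10; rod-10 < rod-17; rod-17 < rod-14; rod-14 < rod-8. Chaining them end to end gives the full order.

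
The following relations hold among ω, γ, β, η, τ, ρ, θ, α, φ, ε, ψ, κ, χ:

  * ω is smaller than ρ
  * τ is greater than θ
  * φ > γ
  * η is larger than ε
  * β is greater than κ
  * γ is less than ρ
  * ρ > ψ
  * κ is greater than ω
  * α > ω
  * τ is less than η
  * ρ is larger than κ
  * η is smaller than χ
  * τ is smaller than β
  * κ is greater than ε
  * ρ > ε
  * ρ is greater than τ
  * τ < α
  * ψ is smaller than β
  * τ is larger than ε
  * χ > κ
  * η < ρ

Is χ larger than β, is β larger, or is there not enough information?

undetermined

Following every chain through β: below β we get ω, ε, ψ, θ, τ, κ.
χ is not reached, and no chain runs the other way from χ to β.
So the given relations leave the order of β and χ undetermined.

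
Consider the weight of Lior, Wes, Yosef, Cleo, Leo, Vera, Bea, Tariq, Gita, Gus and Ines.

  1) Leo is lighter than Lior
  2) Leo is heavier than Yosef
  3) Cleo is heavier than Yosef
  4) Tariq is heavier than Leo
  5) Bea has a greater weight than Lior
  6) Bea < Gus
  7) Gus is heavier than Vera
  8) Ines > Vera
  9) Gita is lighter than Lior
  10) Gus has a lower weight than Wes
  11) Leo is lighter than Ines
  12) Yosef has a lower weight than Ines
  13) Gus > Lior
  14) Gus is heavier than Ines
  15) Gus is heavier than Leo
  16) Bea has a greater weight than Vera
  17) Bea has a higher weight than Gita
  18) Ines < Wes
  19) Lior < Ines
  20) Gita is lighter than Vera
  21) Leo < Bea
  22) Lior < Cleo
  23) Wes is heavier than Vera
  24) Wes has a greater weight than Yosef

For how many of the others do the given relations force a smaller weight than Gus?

From Gus the given relations immediately reach Vera, Leo, Lior, Ines, Bea.
From those, Yosef, Gita — 7 in total.
No other element is forced below Gus by the given relations, so the count is 7.

7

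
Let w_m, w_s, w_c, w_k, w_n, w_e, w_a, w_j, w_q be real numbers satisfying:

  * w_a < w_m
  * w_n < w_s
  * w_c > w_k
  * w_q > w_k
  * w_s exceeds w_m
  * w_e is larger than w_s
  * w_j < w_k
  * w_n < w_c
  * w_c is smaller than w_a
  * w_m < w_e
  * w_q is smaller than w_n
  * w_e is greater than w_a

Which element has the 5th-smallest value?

The consecutive relations fix a unique order: w_j < w_k < w_q < w_n < w_c < w_a < w_m < w_s < w_e.
The 5th smallest is w_c.

w_c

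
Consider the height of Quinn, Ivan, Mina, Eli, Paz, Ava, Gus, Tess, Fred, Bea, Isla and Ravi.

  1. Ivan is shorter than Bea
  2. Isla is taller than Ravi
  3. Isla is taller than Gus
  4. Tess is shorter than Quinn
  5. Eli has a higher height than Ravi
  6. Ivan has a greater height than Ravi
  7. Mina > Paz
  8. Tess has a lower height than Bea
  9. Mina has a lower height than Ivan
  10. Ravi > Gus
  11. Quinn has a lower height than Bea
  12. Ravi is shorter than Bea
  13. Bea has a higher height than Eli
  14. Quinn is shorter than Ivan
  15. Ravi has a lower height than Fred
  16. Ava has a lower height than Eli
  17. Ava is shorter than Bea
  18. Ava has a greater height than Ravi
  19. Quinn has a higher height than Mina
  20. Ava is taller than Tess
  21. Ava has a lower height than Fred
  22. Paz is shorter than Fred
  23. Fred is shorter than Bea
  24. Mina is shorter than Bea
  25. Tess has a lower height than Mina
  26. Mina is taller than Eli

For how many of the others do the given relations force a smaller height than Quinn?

The elements the relations force below Quinn are Tess, Gus, Ravi, Ava, Paz, Eli, Mina — no chain reaches any other.
That is 7.

7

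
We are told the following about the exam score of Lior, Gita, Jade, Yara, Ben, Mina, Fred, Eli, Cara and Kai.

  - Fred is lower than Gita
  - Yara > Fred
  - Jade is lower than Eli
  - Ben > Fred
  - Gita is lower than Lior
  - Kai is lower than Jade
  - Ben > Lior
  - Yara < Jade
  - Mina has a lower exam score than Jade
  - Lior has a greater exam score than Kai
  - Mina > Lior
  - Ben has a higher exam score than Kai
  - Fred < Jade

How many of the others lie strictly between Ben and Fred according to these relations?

The relations place Fred below Ben. An element lies strictly between them when it is forced above Fred and also forced below Ben.
Above Fred: {Gita, Yara, Lior, Mina, Jade, Eli}. Below Ben: {Kai, Gita, Lior}.
Intersection: {Gita, Lior} — 2.

2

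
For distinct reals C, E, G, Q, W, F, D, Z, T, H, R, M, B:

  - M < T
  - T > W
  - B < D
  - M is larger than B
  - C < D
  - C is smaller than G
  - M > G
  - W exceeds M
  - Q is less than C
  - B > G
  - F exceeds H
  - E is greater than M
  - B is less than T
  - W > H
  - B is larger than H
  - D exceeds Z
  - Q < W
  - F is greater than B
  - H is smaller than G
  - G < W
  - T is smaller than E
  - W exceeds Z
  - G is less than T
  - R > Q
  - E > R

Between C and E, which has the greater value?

The relevant relations are C < G; G < B; B < M; M < W; W < T; T < E.
Together: C < G < B < M < W < T < E.
So C < E; E is the larger of the two.

E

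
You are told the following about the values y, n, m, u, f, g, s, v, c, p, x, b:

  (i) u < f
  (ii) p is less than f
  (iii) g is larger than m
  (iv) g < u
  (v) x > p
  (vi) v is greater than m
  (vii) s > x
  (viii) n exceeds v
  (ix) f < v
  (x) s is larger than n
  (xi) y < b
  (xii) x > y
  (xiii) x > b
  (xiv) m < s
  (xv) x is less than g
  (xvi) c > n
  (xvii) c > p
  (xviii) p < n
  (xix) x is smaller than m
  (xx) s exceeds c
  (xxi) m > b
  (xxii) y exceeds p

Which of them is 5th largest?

f

Piecing the relations together gives one ordering: p < y < b < x < m < g < u < f < v < n < c < s.
The 5th largest is f.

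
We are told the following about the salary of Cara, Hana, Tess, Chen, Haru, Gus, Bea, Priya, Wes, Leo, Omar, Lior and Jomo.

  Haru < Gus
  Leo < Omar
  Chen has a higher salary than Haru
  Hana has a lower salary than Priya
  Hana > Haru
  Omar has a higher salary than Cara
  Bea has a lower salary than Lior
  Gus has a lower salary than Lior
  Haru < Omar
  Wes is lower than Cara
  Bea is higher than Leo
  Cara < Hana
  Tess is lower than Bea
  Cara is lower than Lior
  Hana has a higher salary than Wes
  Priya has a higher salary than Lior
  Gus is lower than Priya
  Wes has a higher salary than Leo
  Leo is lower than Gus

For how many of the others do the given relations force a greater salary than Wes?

5

Directly above Wes: Cara, Hana.
One step further: Omar, Lior, Priya (5 so far).
No other element is forced above Wes by the given relations, so the count is 5.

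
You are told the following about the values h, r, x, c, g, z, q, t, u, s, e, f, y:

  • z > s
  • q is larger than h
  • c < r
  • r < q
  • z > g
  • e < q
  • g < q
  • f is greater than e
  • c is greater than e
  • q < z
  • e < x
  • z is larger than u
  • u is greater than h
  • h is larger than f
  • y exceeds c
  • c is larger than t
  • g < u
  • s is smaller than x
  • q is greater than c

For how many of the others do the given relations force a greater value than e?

9

From e the given relations immediately reach f, c, x, q.
From those, h, y, r, z — 8 in total.
From those, u — 9 in total.
Nothing else is reachable above e; 9 in all.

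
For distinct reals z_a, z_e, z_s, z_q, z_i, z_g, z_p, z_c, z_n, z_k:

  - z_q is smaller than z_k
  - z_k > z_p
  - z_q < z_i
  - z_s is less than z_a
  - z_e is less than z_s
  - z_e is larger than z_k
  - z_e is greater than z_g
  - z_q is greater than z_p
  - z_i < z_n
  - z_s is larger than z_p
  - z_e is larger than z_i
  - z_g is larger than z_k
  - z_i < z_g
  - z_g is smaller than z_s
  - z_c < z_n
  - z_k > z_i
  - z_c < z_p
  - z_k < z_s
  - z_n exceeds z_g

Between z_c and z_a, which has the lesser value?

The relevant relations are z_c < z_p; z_p < z_q; z_q < z_i; z_i < z_k; z_k < z_g; z_g < z_e; z_e < z_s; z_s < z_a.
Chaining these gives z_c < z_p < z_q < z_i < z_k < z_g < z_e < z_s < z_a.
So z_c < z_a; z_c is the smaller of the two.

z_c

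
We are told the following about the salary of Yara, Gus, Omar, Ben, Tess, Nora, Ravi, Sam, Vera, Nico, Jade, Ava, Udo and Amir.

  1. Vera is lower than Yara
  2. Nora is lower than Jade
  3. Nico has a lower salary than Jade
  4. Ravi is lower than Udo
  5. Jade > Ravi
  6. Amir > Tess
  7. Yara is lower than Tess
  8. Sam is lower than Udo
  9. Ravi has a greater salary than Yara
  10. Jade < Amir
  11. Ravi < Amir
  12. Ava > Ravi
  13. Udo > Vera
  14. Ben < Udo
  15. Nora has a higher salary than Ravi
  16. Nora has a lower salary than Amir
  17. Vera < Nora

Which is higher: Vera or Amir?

Amir

Following the relations from Vera: Vera < Yara < Ravi < Nora < Jade < Amir.
So Vera < Amir; Amir is the higher of the two.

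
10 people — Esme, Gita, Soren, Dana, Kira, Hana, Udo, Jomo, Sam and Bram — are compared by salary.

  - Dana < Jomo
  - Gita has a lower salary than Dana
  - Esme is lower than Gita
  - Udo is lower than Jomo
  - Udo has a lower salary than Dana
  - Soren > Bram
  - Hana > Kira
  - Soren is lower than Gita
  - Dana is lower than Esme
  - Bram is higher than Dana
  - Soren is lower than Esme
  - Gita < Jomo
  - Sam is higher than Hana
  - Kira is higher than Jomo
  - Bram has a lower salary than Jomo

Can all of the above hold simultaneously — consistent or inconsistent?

We have Gita < Dana stated directly, yet also Dana < Bram < Soren < Esme < Gita by chaining the others — so Dana < Gita. Contradiction.

inconsistent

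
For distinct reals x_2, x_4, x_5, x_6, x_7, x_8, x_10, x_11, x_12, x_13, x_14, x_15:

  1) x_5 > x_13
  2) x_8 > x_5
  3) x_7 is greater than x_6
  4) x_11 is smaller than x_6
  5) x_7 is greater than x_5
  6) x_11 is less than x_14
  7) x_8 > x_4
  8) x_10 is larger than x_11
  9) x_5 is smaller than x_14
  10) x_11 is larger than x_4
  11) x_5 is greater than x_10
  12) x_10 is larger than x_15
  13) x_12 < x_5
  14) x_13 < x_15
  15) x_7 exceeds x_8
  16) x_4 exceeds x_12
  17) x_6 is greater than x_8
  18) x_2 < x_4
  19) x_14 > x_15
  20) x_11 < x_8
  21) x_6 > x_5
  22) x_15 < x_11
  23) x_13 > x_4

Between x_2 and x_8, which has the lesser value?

x_2

The relevant relations are x_2 < x_4; x_4 < x_13; x_13 < x_15; x_15 < x_11; x_11 < x_10; x_10 < x_5; x_5 < x_8.
Chaining these gives x_2 < x_4 < x_13 < x_15 < x_11 < x_10 < x_5 < x_8.
So x_2 < x_8; x_2 is the smaller of the two.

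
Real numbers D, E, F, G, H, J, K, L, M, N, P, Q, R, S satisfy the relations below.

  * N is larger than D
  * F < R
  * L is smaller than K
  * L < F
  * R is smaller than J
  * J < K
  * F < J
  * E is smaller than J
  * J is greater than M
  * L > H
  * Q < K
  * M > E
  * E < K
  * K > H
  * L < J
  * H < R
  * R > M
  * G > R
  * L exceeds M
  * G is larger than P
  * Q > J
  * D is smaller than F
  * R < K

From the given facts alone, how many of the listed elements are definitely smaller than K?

9

The elements the relations force below K are H, E, M, D, L, F, R, J, Q — no chain reaches any other.
That is 9.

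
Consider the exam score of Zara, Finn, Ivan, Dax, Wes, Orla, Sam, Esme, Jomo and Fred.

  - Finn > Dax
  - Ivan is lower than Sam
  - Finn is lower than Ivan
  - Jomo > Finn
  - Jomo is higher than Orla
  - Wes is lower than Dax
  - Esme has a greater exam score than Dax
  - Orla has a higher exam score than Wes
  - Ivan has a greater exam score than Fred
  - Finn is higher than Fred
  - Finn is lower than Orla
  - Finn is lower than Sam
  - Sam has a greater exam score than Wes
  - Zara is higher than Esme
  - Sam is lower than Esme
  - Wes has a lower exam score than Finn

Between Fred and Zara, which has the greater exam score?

Zara

Fred < Finn and Finn < Ivan give Fred < Ivan.
With Ivan < Sam: Fred < Finn < Ivan < Sam.
Then Sam < Esme extends the chain to Esme.
Then Esme < Zara extends the chain to Zara.
So Fred < Zara; Zara is the higher of the two.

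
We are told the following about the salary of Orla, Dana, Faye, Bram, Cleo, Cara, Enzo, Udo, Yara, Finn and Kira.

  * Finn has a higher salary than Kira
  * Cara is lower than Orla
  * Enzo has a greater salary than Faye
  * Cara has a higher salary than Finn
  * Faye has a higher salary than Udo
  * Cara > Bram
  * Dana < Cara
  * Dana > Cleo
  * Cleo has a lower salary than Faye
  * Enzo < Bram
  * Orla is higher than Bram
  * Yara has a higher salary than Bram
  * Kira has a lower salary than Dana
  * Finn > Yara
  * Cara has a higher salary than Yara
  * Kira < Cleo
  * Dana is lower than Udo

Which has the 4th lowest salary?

Udo

Piecing the relations together gives one ordering: Kira < Cleo < Dana < Udo < Faye < Enzo < Bram < Yara < Finn < Cara < Orla.
The 4th smallest is Udo.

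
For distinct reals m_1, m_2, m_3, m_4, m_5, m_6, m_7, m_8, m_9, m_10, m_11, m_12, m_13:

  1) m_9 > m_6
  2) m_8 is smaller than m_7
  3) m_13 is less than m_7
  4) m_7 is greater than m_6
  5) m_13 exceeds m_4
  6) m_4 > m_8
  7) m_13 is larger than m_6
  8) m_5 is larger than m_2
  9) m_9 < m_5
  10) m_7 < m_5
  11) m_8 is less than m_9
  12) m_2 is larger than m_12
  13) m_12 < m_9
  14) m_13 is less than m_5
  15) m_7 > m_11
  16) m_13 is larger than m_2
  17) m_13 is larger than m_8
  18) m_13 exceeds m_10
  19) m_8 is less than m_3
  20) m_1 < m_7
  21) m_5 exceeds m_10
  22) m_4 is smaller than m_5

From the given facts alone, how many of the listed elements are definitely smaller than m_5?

From m_5 the given relations immediately reach m_10, m_9, m_2, m_4, m_13, m_7.
From those, m_1, m_8, m_12, m_6, m_11 — 11 in total.
No other element is forced below m_5 by the given relations, so the count is 11.

11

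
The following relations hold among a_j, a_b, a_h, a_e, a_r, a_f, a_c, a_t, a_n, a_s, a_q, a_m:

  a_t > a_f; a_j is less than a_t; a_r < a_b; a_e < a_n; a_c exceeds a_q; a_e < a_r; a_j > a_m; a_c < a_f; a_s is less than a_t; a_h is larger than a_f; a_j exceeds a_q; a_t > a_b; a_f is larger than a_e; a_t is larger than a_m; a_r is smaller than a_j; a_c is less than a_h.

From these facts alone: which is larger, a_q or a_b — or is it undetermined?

undetermined

Following every chain through a_q: above a_q we get a_c, a_f, a_h, a_j, a_t.
a_b is not reached, and no chain runs the other way from a_b to a_q.
So the given relations leave the order of a_q and a_b undetermined.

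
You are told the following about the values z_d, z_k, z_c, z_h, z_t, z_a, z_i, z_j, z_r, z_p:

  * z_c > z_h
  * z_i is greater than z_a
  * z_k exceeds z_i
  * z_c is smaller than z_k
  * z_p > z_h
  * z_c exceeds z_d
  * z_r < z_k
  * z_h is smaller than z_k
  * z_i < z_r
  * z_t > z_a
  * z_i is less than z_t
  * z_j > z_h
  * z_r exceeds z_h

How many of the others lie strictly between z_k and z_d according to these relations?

1

Chaining upward from z_d reaches: z_c.
Chaining downward from z_k reaches: z_a, z_h, z_i, z_r, z_c.
Strictly between z_d and z_k are those in both lists: z_c — 1 element.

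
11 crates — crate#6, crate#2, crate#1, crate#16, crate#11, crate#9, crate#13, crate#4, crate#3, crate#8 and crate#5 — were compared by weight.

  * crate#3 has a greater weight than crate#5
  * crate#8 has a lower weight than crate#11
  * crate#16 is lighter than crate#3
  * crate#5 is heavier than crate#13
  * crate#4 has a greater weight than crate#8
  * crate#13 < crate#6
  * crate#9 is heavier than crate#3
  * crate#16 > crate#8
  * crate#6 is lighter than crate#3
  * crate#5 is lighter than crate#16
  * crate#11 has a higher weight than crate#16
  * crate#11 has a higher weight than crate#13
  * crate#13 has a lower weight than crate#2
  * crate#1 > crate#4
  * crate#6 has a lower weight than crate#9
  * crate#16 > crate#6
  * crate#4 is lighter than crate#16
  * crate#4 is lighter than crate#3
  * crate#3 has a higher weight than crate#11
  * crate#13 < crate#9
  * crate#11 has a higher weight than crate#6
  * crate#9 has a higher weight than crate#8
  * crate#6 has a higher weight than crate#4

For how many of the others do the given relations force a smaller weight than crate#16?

The elements the relations force below crate#16 are crate#8, crate#4, crate#13, crate#6, crate#5 — no chain reaches any other.
That is 5.

5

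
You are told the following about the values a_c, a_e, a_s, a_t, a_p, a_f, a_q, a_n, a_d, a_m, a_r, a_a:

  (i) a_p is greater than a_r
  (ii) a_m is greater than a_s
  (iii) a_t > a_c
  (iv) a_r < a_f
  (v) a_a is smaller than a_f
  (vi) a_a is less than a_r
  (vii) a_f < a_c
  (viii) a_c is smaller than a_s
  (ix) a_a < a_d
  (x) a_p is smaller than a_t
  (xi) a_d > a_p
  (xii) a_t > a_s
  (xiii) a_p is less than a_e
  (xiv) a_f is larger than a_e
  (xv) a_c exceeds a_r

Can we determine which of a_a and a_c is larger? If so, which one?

a_c

a_a < a_r < a_p < a_e < a_f < a_c, by transitivity through a_r, a_p, a_e, a_f.
So a_c is larger.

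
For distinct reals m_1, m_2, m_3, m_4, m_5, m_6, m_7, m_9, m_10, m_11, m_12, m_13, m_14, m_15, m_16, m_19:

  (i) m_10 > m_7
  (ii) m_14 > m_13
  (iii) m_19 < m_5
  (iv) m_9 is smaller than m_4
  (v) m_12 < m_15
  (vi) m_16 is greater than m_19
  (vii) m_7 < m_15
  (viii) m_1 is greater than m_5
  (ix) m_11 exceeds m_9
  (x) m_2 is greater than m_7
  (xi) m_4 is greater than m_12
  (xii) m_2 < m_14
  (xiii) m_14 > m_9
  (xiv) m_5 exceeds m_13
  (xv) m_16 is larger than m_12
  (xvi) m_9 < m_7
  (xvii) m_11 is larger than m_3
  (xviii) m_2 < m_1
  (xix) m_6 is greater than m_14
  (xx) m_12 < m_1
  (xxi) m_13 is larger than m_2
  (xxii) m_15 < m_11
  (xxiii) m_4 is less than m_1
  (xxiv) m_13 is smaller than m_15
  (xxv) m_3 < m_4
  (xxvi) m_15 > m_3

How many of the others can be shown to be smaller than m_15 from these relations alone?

6

The elements the relations force below m_15 are m_9, m_12, m_7, m_2, m_13, m_3 — no chain reaches any other.
That is 6.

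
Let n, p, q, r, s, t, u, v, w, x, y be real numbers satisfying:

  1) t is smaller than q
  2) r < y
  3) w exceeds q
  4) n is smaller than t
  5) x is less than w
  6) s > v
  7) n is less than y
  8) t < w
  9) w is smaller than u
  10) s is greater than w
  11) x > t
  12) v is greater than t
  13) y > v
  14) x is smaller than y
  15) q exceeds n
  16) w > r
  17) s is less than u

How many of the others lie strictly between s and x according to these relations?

The relations place x below s. An element lies strictly between them when it is forced above x and also forced below s.
Above x: {w, y, u}. Below s: {n, t, q, v, r, w}.
Intersection: {w} — 1.

1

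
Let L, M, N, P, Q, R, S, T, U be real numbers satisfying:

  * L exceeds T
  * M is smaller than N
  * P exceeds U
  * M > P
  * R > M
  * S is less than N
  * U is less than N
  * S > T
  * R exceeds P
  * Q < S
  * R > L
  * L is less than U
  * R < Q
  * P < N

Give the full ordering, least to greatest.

T < L < U < P < M < R < Q < S < N

The consecutive links are each given: T < L; L < U; U < P; P < M; M < R; R < Q; Q < S; S < N.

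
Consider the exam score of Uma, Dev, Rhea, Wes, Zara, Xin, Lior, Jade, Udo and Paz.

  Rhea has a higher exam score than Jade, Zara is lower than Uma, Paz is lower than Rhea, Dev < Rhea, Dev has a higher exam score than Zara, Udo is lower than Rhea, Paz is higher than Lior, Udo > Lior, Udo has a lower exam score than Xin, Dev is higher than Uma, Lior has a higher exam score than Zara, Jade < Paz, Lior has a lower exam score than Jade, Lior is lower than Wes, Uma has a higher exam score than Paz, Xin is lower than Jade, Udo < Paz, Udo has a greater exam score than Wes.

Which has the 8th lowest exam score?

Uma

Chaining the given pairs: Zara < Lior < Wes < Udo < Xin < Jade < Paz < Uma < Dev < Rhea.
The 8th smallest is Uma.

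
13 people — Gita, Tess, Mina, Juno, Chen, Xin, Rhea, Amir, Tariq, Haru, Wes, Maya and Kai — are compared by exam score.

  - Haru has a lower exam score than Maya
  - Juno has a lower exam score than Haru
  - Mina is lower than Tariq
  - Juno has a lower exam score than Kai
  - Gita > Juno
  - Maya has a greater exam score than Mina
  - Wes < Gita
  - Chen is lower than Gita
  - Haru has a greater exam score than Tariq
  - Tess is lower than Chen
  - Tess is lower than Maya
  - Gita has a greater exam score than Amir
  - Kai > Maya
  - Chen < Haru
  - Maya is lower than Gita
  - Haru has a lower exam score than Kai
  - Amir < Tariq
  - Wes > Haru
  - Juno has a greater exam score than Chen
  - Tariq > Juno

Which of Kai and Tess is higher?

Kai

Tess < Chen < Juno < Tariq < Haru < Maya < Kai, by transitivity through Chen, Juno, Tariq, Haru, Maya.
So Tess < Kai; Kai is the higher of the two.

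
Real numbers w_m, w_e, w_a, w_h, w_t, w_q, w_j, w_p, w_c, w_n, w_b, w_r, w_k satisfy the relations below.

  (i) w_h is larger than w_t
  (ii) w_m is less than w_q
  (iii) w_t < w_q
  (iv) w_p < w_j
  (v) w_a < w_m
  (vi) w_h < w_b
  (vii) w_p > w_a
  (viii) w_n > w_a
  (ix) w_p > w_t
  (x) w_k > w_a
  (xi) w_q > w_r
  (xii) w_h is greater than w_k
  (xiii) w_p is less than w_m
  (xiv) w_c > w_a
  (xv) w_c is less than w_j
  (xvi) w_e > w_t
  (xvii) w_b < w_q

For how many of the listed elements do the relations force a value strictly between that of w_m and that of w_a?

1

Chaining upward from w_a reaches: w_k, w_h, w_c, w_p, w_n, w_j, w_b, w_q.
Chaining downward from w_m reaches: w_t, w_p.
Strictly between w_a and w_m are those in both lists: w_p — 1 element.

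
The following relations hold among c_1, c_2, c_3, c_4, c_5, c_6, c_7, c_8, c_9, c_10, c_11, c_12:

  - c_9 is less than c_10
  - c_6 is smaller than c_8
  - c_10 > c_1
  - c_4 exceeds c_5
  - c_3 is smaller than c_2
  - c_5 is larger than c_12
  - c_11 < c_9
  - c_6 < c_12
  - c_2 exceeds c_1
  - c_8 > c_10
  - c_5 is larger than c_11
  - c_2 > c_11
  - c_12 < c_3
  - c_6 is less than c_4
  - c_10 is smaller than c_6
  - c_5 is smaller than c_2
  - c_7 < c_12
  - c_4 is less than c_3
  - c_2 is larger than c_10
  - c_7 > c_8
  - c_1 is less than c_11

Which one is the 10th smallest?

c_4

The consecutive relations fix a unique order: c_1 < c_11 < c_9 < c_10 < c_6 < c_8 < c_7 < c_12 < c_5 < c_4 < c_3 < c_2.
Counting 10 from the smallest end gives c_4.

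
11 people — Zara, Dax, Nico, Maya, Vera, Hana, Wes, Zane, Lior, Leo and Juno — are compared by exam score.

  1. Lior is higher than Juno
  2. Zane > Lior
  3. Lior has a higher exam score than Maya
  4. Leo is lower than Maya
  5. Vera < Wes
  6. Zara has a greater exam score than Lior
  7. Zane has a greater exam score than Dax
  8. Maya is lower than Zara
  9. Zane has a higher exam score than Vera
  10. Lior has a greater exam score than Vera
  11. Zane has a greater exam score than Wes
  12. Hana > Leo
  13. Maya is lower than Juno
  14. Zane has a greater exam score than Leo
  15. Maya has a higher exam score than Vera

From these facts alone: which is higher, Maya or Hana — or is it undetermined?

undetermined

Following every chain through Maya: above Maya we get Juno, Lior, Zane, Zara; below Maya we get Vera, Leo.
Hana is not reached, and no chain runs the other way from Hana to Maya.
So the given relations leave the order of Maya and Hana undetermined.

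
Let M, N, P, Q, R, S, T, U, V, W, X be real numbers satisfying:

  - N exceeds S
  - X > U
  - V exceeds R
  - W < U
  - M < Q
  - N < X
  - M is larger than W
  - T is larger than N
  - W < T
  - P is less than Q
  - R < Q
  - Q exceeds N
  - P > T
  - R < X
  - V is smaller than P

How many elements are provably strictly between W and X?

The relations place W below X. An element lies strictly between them when it is forced above W and also forced below X.
Above W: {U, T, P, M, Q}. Below X: {S, N, U, R}.
Intersection: {U} — 1.

1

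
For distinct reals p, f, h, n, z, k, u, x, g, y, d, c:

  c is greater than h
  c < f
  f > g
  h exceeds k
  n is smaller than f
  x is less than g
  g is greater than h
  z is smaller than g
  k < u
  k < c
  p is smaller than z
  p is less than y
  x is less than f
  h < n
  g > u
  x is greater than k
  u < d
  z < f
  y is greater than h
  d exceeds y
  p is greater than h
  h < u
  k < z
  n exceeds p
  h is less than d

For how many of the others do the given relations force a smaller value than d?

Directly below d: h, u, y.
One step further: k, p (5 so far).
No other element is forced below d by the given relations, so the count is 5.

5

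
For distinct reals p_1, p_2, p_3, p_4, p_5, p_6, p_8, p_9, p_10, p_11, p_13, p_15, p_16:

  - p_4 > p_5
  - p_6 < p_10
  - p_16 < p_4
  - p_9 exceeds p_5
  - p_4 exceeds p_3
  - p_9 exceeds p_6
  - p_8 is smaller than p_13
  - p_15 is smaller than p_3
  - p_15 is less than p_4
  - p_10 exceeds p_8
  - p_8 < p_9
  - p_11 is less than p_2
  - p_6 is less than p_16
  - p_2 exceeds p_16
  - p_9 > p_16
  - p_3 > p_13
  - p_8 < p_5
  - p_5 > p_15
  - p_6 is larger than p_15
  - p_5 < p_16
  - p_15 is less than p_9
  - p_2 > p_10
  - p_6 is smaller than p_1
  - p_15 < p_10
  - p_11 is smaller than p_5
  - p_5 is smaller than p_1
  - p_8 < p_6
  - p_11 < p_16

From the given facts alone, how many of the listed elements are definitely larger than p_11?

6

The elements the relations force above p_11 are p_5, p_16, p_9, p_1, p_2, p_4 — no chain reaches any other.
That is 6.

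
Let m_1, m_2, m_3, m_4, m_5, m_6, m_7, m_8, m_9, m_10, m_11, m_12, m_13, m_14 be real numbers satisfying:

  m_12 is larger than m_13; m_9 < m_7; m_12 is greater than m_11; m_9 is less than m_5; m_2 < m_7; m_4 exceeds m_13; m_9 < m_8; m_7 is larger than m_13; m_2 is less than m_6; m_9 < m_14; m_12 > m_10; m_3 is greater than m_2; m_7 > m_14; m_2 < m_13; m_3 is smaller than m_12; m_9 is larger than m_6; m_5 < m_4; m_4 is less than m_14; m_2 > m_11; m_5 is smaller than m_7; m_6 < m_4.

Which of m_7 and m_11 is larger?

Link the given pairs in sequence: m_11 < m_2; m_2 < m_6; m_6 < m_9; m_9 < m_5; m_5 < m_4; m_4 < m_14; m_14 < m_7.
Together: m_11 < m_2 < m_6 < m_9 < m_5 < m_4 < m_14 < m_7.
So m_11 < m_7; m_7 is the larger of the two.

m_7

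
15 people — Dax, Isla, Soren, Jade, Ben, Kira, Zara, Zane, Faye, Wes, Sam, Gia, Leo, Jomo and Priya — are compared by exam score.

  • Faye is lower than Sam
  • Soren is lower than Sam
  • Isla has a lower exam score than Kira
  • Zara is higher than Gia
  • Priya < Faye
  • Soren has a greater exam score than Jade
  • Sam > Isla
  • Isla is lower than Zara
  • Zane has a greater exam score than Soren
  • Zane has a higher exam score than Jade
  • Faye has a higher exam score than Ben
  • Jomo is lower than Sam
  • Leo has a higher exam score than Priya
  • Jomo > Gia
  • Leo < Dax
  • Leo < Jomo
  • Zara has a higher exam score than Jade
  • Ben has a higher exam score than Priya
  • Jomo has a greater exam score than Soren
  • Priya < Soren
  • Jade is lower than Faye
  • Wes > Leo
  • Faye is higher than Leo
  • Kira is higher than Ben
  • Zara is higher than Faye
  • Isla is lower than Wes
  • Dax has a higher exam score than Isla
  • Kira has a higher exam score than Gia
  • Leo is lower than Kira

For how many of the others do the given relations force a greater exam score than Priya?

11

From Priya the given relations immediately reach Ben, Soren, Leo, Faye.
From those, Zane, Jomo, Wes, Sam, Zara, Kira, Dax — 11 in total.
Nothing else is reachable above Priya; 11 in all.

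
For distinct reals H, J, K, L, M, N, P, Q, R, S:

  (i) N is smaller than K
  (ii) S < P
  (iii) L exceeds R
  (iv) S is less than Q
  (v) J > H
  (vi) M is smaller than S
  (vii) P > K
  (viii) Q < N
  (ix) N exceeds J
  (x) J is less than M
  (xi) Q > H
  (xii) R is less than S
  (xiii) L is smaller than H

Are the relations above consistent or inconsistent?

The single ordering R < L < H < J < M < S < Q < N < K < P satisfies every listed relation, so no contradiction arises.

consistent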